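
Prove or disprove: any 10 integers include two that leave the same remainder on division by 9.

True.

Partition the integers by their residue mod 9; there are 9 classes.
Placing 10 integers into 9 classes, some class receives at least two — say a and b.
That is, a and b leave the same remainder on division by 9, as claimed.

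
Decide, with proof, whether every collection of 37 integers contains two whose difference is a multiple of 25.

Yes, this is always true.

Partition the integers by their residue mod 25; there are 25 classes.
Placing 37 integers into 25 classes, some class receives at least two — say a and b.
Then a ≡ b (mod 25), i.e. 25 ∣ (a − b).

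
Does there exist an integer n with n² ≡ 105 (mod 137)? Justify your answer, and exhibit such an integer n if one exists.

n = 67 works: 67² = 4489, and 4489 − 105 = 4384 = 32·137.

n = 67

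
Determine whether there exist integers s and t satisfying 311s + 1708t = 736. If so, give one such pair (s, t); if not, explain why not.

s = 936, t = -170

311 and 1708 are coprime, so 311s + 1708t ranges over all of ℤ.
Dividing repeatedly: 1708 = 5·311 + 153, 311 = 2·153 + 5, 153 = 30·5 + 3, 5 = 1·3 + 2, 3 = 1·2 + 1, 2 = 2·1 + 0.
Unwinding: 1 = 3 − 1·2 = 3 − (5 − 1·3) = −5 + 2·3 = −5 + 2·(153 − 30·5) = 2·153 − 61·5 = 2·153 − 61·(311 − 2·153) = −61·311 + 124·153 = −61·311 + 124·(1708 − 5·311) = 124·1708 − 681·311, i.e. 311·(-681) + 1708·124 = 1.
Multiplying through by 736: s = (-681)·736 = -501216, t = 124·736 = 91264 is a solution.
Adding 294·1708 to s and subtracting 294·311 from t gives the tidier solution (936, -170).
Indeed 311·936 + 1708·(-170) = 291096 − 290360 = 736.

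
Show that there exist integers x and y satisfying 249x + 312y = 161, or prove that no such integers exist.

gcd(249, 312) = 3, so every integer of the form 249x + 312y is a multiple of 3.
But 161 is not a multiple of 3 (it leaves remainder 2).
Hence no integers x, y satisfy the equation.

There are no such integers.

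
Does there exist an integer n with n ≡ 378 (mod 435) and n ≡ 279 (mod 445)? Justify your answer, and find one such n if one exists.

gcd(435, 445) = 5. If n ≡ 378 (mod 435) and n ≡ 279 (mod 445), then n ≡ 378 (mod 5) and n ≡ 279 (mod 5).
But 378 mod 5 = 3 while 279 mod 5 = 4, a contradiction.
Therefore no such n exists.

No such integer exists.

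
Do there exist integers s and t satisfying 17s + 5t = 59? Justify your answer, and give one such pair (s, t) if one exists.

17 and 5 are coprime, so 17s + 5t ranges over all of ℤ.
Run the Euclidean algorithm on 17 and 5: 17 = 3·5 + 2, 5 = 2·2 + 1, 2 = 2·1 + 0.
Working back up the chain: 1 = 5 − 2·2 = 5 − 2·(17 − 3·5) = −2·17 + 7·5. So 17·(-2) + 5·7 = 1.
Times 59: 17·(-118) + 5·413 = 59, so (-118, 413) solves it.
Adding 24·5 to s and subtracting 24·17 from t gives the tidier solution (2, 5).
Check: 17·2 + 5·5 = 34 + 25 = 59. ✓

s = 2, t = 5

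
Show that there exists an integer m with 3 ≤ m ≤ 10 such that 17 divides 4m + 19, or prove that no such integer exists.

Try m = 8: 4·8 + 19 = 51 = 3·17, which is divisible by 17.

m = 8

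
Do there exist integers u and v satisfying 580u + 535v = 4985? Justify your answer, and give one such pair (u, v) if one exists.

u = 87, v = -85

Every value of 580u + 535v is a multiple of gcd(580, 535) = 5; since 5 ∣ 4985, solutions exist.
Dividing through by 5 reduces the equation to 116u + 107v = 997.
Euclidean algorithm: 116 = 1·107 + 9, 107 = 11·9 + 8, 9 = 1·8 + 1, 8 = 8·1 + 0.
Back-substituting, 1 = 9 − 1·8 = 9 − (107 − 11·9) = −107 + 12·9 = −107 + 12·(116 − 1·107) = 12·116 − 13·107; that is, 116·12 + 107·(-13) = 1.
Scaling by 997 gives the particular solution (u, v) = (11964, -12961).
The general solution is u = 11964 + 107k, v = -12961 − 116k; taking k = -111 gives the smaller pair u = 87, v = -85.
Indeed 580·87 + 535·(-85) = 50460 − 45475 = 4985.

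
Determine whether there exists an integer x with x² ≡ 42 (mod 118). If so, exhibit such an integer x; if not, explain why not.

Reduce modulo the prime factor 59 of 118: any solution would satisfy x² ≡ 42 (mod 59).
Apply Euler's criterion with the prime 59: 42 is a quadratic residue iff 42^29 ≡ 1 (mod 59), and a non-residue iff it is ≡ −1.
Squaring successively (mod 59): 42^2 = 1764 ≡ 53; 42^4 ≡ 53² = 2809 ≡ 36; 42^8 ≡ 36² = 1296 ≡ 57; 42^16 ≡ 57² = 3249 ≡ 4.
Since 29 = 16 + 8 + 4 + 1, 42^29 ≡ 4 · 57 · 36 · 42; multiplying out mod 59: 4·57 = 228 ≡ 51, then 51·36 = 1836 ≡ 7, then 7·42 = 294 ≡ 58. Thus 42^29 ≡ 58 ≡ −1 (mod 59).
By Euler's criterion 42 is a quadratic non-residue mod 59: no x satisfies x² ≡ 42 (mod 59).
So 42 is not a square mod 59, and hence 42 is not a square mod 118.

No such integer exists.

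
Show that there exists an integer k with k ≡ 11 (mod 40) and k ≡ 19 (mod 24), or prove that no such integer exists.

Here gcd(40, 24) = 8, and both 11 and 19 leave remainder 3 mod 8, so the system is consistent.
List candidates k ≡ 11 (mod 40): 11, 51, 91. Modulo 24 these are 11, 3, 19; 91 gives 19 as required.
Check: 91 mod 40 = 11, 91 mod 24 = 19. ✓

k = 91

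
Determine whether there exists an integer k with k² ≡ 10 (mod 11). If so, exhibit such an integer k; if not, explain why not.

There is no such integer.

Since (11 − k)² ≡ k² (mod 11), it suffices to square k = 0, 1, …, 5: the residues are 0, 1, 4, 9, 5, 3.
The set of squares mod 11 is therefore {0, 1, 3, 4, 5, 9}, which does not contain 10.
Hence no integer k has k² ≡ 10 (mod 11).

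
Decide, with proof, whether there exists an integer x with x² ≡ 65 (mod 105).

Work modulo the divisor 3 of 105. If x² ≡ 65 (mod 105) then x² ≡ 2 (mod 3).
Since (3 − x)² ≡ x² (mod 3), it suffices to square x = 0, 1, …, 1: the residues are 0, 1.
The set of squares mod 3 is therefore {0, 1}, which does not contain 2.
Therefore x² ≡ 65 (mod 105) has no solution.

No such integer exists.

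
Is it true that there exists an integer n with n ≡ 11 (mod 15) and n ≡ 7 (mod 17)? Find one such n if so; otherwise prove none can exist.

gcd(15, 17) = 1, so the Chinese Remainder Theorem guarantees exactly one residue class mod 255 satisfying both.
Any solution of the first congruence is n = 11 + 15t; substituting into the second, 15t ≡ 7 − 11 ≡ 13 (mod 17).
Since 15·8 = 120 = 7·17 + 1, the inverse of 15 mod 17 is 8.
Multiplying by 8: t ≡ 8·13 = 104 ≡ 2 (mod 17).
With t = 2: n = 11 + 15·2 = 41.
Check: 41 mod 15 = 11, 41 mod 17 = 7. ✓

n = 41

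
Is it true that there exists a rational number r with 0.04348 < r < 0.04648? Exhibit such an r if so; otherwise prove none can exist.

Look for a denominator N such that an integer falls strictly between N·0.04348 and N·0.04648. N = 22 works: 22·0.04348 = 0.95656 < 1 < 1.02256 = 22·0.04648.
Hence 1/22 is a rational number with 0.04348 < 1/22 < 0.04648.

r = 1/22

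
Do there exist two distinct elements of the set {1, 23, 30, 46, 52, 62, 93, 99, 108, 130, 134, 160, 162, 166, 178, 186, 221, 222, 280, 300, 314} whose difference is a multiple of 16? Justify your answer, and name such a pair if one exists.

30 mod 16 = 14 and 46 mod 16 = 14, so 46 − 30 = 16 = 1·16.

30 and 46 are such a pair.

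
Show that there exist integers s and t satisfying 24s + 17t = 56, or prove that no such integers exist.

s = 8, t = -8

24 and 17 are coprime, so 24s + 17t ranges over all of ℤ.
Dividing repeatedly: 24 = 1·17 + 7, 17 = 2·7 + 3, 7 = 2·3 + 1, 3 = 3·1 + 0.
Unwinding: 1 = 7 − 2·3 = 7 − 2·(17 − 2·7) = −2·17 + 5·7 = −2·17 + 5·(24 − 1·17) = 5·24 − 7·17, i.e. 24·5 + 17·(-7) = 1.
Scaling by 56 gives the particular solution (s, t) = (280, -392).
Subtracting 16·17 from s and adding 16·24 to t gives the tidier solution (8, -8).
Check: 24·8 + 17·(-8) = 192 − 136 = 56. ✓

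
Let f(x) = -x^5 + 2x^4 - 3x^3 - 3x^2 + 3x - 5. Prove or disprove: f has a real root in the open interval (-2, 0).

f(-2) = 65 and f(0) = -5, which have opposite signs.
As a polynomial, f is continuous on every closed interval.
By the Intermediate Value Theorem f must vanish at some point of (-2, 0).

Yes, f has a root in the interval.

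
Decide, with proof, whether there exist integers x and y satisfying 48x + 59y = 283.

x = 44, y = -31

48 and 59 are coprime, so 48x + 59y ranges over all of ℤ.
Run the Euclidean algorithm on 59 and 48: 59 = 1·48 + 11, 48 = 4·11 + 4, 11 = 2·4 + 3, 4 = 1·3 + 1, 3 = 3·1 + 0.
Back-substituting, 1 = 4 − 1·3 = 4 − (11 − 2·4) = −11 + 3·4 = −11 + 3·(48 − 4·11) = 3·48 − 13·11 = 3·48 − 13·(59 − 1·48) = −13·59 + 16·48; that is, 48·16 + 59·(-13) = 1.
Multiplying through by 283: x = 16·283 = 4528, y = (-13)·283 = -3679 is a solution.
Subtracting 76·59 from x and adding 76·48 to y gives the tidier solution (44, -31).
Check: 48·44 + 59·(-31) = 2112 − 1829 = 283. ✓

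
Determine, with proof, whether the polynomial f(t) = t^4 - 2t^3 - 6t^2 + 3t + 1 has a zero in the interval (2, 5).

Yes, f has a root in the interval.

f(2) = -17 and f(5) = 241, which have opposite signs.
f is continuous everywhere (it is a polynomial), in particular on [2, 5].
By the Intermediate Value Theorem f must vanish at some point of (2, 5).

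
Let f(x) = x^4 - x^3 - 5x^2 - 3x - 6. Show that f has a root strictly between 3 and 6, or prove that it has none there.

f(3) = -6 and f(6) = 876, which have opposite signs.
f is continuous everywhere (it is a polynomial), in particular on [3, 6].
By the Intermediate Value Theorem f must vanish at some point of (3, 6).

Yes, f has a root in the interval.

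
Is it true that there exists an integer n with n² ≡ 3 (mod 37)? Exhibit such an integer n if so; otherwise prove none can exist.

n = 15 works: 15² = 225, and 225 − 3 = 222 = 6·37.

n = 15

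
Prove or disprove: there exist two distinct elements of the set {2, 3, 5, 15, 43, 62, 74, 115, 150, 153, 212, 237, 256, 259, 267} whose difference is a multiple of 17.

Reduce each element modulo 17: 2↦2, 3↦3, 5↦5, 15↦15, 43↦9, 62↦11, 74↦6, 115↦13, 150↦14, 153↦0, 212↦8, 237↦16, 256↦1, 259↦4, 267↦12.
These 15 residues are pairwise different, hence no difference of two elements is divisible by 17.

No such pair exists.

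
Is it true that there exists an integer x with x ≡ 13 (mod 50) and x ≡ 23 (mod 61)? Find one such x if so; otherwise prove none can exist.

gcd(50, 61) = 1, so the Chinese Remainder Theorem guarantees exactly one residue class mod 3050 satisfying both.
Write x = 13 + 50t and require 13 + 50t ≡ 23 (mod 61), i.e. 50t ≡ 10 (mod 61).
Since 50·11 = 550 = 9·61 + 1, the inverse of 50 mod 61 is 11.
Multiplying by 11: t ≡ 11·10 = 110 ≡ 49 (mod 61).
Taking t = 49 gives x = 13 + 50·49 = 2463.
Verify: 2463 = 49·50 + 13 and 2463 = 40·61 + 23. ✓

x = 2463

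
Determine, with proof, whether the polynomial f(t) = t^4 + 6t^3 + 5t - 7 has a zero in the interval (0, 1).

f(0) = -7 and f(1) = 5, which have opposite signs.
f is continuous everywhere (it is a polynomial), in particular on [0, 1].
By the Intermediate Value Theorem, f takes the value 0 somewhere in the open interval.

Such a root exists.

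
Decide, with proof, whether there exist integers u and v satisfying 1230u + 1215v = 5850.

u = 66, v = -62

gcd(1230, 1215) = 15, and 15 divides 5850, so integer solutions exist.
Dividing through by 15 reduces the equation to 82u + 81v = 390.
Dividing repeatedly: 82 = 1·81 + 1, 81 = 81·1 + 0.
Back-substituting, 1 = 82 − 1·81; that is, 82·1 + 81·(-1) = 1.
Multiplying through by 390: u = 1·390 = 390, v = (-1)·390 = -390 is a solution.
The general solution is u = 390 + 81k, v = -390 − 82k; taking k = -4 gives the smaller pair u = 66, v = -62.
Check: 1230·66 + 1215·(-62) = 81180 − 75330 = 5850. ✓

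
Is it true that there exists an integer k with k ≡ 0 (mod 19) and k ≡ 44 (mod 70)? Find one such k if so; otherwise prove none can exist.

Since 19 and 70 share no common factor, CRT says the pair of congruences has a solution (unique mod 1330).
Any solution of the first congruence is k = 0 + 19t; substituting into the second, 19t ≡ 44 − 0 ≡ 44 (mod 70).
Note 19·59 = 1121 ≡ 1 (mod 70) (as 1121 − 1 = 16·70), so 19⁻¹ ≡ 59.
Therefore t ≡ 59·44 = 2596 ≡ 6 (mod 70).
Taking t = 6 gives k = 0 + 19·6 = 114.
Indeed 114 ≡ 0 (mod 19) and 114 ≡ 44 (mod 70).

k = 114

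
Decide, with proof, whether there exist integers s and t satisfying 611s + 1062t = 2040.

611 and 1062 are coprime, so 611s + 1062t ranges over all of ℤ.
Run the Euclidean algorithm on 1062 and 611: 1062 = 1·611 + 451, 611 = 1·451 + 160, 451 = 2·160 + 131, 160 = 1·131 + 29, 131 = 4·29 + 15, 29 = 1·15 + 14, 15 = 1·14 + 1, 14 = 14·1 + 0.
Working back up the chain: 1 = 15 − 1·14 = 15 − (29 − 1·15) = −29 + 2·15 = −29 + 2·(131 − 4·29) = 2·131 − 9·29 = 2·131 − 9·(160 − 1·131) = −9·160 + 11·131 = −9·160 + 11·(451 − 2·160) = 11·451 − 31·160 = 11·451 − 31·(611 − 1·451) = −31·611 + 42·451 = −31·611 + 42·(1062 − 1·611) = 42·1062 − 73·611. So 611·(-73) + 1062·42 = 1.
Scaling by 2040 gives the particular solution (s, t) = (-148920, 85680).
Adding 141·1062 to s and subtracting 141·611 from t gives the tidier solution (822, -471).
Check: 611·822 + 1062·(-471) = 502242 − 500202 = 2040. ✓

s = 822, t = -471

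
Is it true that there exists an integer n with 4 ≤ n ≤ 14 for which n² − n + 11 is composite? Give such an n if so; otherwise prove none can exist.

At n = 11: 11² − 11 + 11 = 121 = 11·11, which is composite.

n = 11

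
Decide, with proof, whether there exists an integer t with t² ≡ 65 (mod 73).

t = 24

Take t = 24. Then 24² = 576 = 7·73 + 65, so 24² ≡ 65 (mod 73).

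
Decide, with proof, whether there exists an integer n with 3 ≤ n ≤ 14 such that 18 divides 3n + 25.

At n = 3, 3·3 + 25 = 34 ≡ 16 (mod 18), and each step in n adds 3, giving residues 16, 1, 4, 7, 10, 13, 16, 1, 4, 7, 10, 13 for n = 3, 4, …, 14.
None is 0, so 18 never divides 3n + 25 on this range.

No such integer n in that range exists.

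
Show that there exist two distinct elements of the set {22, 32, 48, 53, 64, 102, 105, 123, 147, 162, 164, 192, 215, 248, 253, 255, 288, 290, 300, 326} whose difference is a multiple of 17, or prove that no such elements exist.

Yes: 22 and 192.

22 mod 17 = 5 and 192 mod 17 = 5, so 192 − 22 = 170 = 10·17.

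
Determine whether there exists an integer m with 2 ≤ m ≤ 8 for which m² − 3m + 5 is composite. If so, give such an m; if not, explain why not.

At m = 7: 7² − 3·7 + 5 = 33 = 3·11, which is composite.

m = 7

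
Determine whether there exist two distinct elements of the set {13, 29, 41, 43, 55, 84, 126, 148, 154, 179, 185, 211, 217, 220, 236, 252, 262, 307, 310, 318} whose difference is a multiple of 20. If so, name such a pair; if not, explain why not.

No such pair exists.

Residues mod 20: 13↦13, 29↦9, 41↦1, 43↦3, 55↦15, 84↦4, 126↦6, 148↦8, 154↦14, 179↦19, 185↦5, 211↦11, 217↦17, 220↦0, 236↦16, 252↦12, 262↦2, 307↦7, 310↦10, 318↦18.
All 20 residues are distinct, so no two elements differ by a multiple of 20.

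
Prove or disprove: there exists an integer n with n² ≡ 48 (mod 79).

There is no such integer.

79 is prime, so by Euler's criterion 48 is a square mod 79 iff 48^((79−1)/2) = 48^39 ≡ 1 (mod 79).
Squaring successively (mod 79): 48^2 = 2304 ≡ 13; 48^4 ≡ 13² = 169 ≡ 11; 48^8 ≡ 11² = 121 ≡ 42; 48^16 ≡ 42² = 1764 ≡ 26; 48^32 ≡ 26² = 676 ≡ 44.
Since 39 = 32 + 4 + 2 + 1, 48^39 ≡ 44 · 11 · 13 · 48; multiplying out mod 79: 44·11 = 484 ≡ 10, then 10·13 = 130 ≡ 51, then 51·48 = 2448 ≡ 78. Thus 48^39 ≡ 78 ≡ −1 (mod 79).
The value −1 means 48 is a non-residue modulo 79, so n² ≡ 48 (mod 79) is impossible.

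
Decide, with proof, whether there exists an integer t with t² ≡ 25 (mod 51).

t = 46

t = 46 works: 46² = 2116, and 2116 − 25 = 2091 = 41·51.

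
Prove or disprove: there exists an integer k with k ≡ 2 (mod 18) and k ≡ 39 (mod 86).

There is no such integer.

gcd(18, 86) = 2. If k ≡ 2 (mod 18) and k ≡ 39 (mod 86), then k ≡ 2 (mod 2) and k ≡ 39 (mod 2).
These are incompatible: 2 − 39 = -37 is not divisible by 2.
So no integer satisfies both congruences.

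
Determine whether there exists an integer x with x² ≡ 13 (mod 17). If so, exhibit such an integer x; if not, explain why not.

x = 8 works: 8² = 64, and 64 − 13 = 51 = 3·17.

x = 8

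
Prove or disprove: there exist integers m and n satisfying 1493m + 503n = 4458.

m = 413, n = -1217

Since gcd(1493, 503) = 1, every integer is an integer combination of 1493 and 503.
Dividing repeatedly: 1493 = 2·503 + 487, 503 = 1·487 + 16, 487 = 30·16 + 7, 16 = 2·7 + 2, 7 = 3·2 + 1, 2 = 2·1 + 0.
Back-substituting, 1 = 7 − 3·2 = 7 − 3·(16 − 2·7) = −3·16 + 7·7 = −3·16 + 7·(487 − 30·16) = 7·487 − 213·16 = 7·487 − 213·(503 − 1·487) = −213·503 + 220·487 = −213·503 + 220·(1493 − 2·503) = 220·1493 − 653·503; that is, 1493·220 + 503·(-653) = 1.
Times 4458: 1493·980760 + 503·(-2911074) = 4458, so (980760, -2911074) solves it.
The general solution is m = 980760 + 503k, n = -2911074 − 1493k; taking k = -1949 gives the smaller pair m = 413, n = -1217.
Indeed 1493·413 + 503·(-1217) = 616609 − 612151 = 4458.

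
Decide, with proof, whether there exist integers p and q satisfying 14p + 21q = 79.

No such integers exist.

Both 14 and 21 are divisible by gcd(14, 21) = 7, hence so is any combination 14p + 21q.
However 79 leaves remainder 2 on division by 7.
So the equation is unsolvable over ℤ.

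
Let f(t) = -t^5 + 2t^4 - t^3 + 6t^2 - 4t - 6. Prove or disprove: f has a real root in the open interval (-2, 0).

f(-2) = 98 and f(0) = -6, which have opposite signs.
As a polynomial, f is continuous on every closed interval.
By the Intermediate Value Theorem f must vanish at some point of (-2, 0).

Yes, f has a root in the interval.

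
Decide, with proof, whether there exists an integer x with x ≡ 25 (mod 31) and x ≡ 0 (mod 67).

x = 335

The moduli 31 and 67 are coprime, so by the Chinese Remainder Theorem a unique solution modulo 2077 exists.
Any solution of the first congruence is x = 25 + 31t; substituting into the second, 31t ≡ 0 − 25 ≡ 42 (mod 67).
Invert 31 mod 67 by the Euclidean algorithm: 67 = 2·31 + 5, 31 = 6·5 + 1, 5 = 5·1 + 0; back-substituting, 1 = 31 − 6·5 = 31 − 6·(67 − 2·31) = −6·67 + 13·31. Hence 31·13 ≡ 1, so 31⁻¹ ≡ 13 (mod 67).
Therefore t ≡ 13·42 = 546 ≡ 10 (mod 67).
With t = 10: x = 25 + 31·10 = 335.
Check: 335 mod 31 = 25, 335 mod 67 = 0. ✓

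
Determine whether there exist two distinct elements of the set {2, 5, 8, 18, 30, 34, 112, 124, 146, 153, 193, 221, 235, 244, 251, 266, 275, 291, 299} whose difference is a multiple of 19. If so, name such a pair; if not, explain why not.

Residues mod 19: 2↦2, 5↦5, 8↦8, 18↦18, 30↦11, 34↦15, 112↦17, 124↦10, 146↦13, 153↦1, 193↦3, 221↦12, 235↦7, 244↦16, 251↦4, 266↦0, 275↦9, 291↦6, 299↦14.
No residue repeats among the 19 elements, so no pair has difference ≡ 0 (mod 19).

No such pair exists.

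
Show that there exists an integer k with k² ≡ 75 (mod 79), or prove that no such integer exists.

No such integer exists.

Apply Euler's criterion with the prime 79: 75 is a quadratic residue iff 75^39 ≡ 1 (mod 79), and a non-residue iff it is ≡ −1.
Squaring successively (mod 79): 75^2 = 5625 ≡ 16; 75^4 ≡ 16² = 256 ≡ 19; 75^8 ≡ 19² = 361 ≡ 45; 75^16 ≡ 45² = 2025 ≡ 50; 75^32 ≡ 50² = 2500 ≡ 51.
Since 39 = 32 + 4 + 2 + 1, 75^39 ≡ 51 · 19 · 16 · 75; multiplying out mod 79: 51·19 = 969 ≡ 21, then 21·16 = 336 ≡ 20, then 20·75 = 1500 ≡ 78. Thus 75^39 ≡ 78 ≡ −1 (mod 79).
The value −1 means 75 is a non-residue modulo 79, so k² ≡ 75 (mod 79) is impossible.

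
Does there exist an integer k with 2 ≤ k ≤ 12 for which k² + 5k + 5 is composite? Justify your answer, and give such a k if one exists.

At k = 10: 10² + 5·10 + 5 = 155 = 5·31, which is composite.

k = 10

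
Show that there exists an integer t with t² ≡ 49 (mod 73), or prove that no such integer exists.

Take t = 7. Then 7² = 49, and since 0 ≤ 49 < 73 this is already reduced: 7² ≡ 49 (mod 73).

t = 7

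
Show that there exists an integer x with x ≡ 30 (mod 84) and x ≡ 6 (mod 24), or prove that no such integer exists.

The moduli are not coprime: gcd(84, 24) = 12. Compatibility requires 12 ∣ (6 − 30) = -24, which holds, so solutions exist.
In fact x = 30 itself already satisfies 30 mod 24 = 6.
Check: 30 mod 84 = 30, 30 mod 24 = 6. ✓

x = 30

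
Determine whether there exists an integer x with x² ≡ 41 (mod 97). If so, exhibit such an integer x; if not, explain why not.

There is no such integer.

97 is prime, so by Euler's criterion 41 is a square mod 97 iff 41^((97−1)/2) = 41^48 ≡ 1 (mod 97).
Squaring successively (mod 97): 41^2 = 1681 ≡ 32; 41^4 ≡ 32² = 1024 ≡ 54; 41^8 ≡ 54² = 2916 ≡ 6; 41^16 ≡ 6² = 36 ≡ 36; 41^32 ≡ 36² = 1296 ≡ 35.
Since 48 = 32 + 16, 41^48 ≡ 35 · 36; multiplying out mod 97: 35·36 = 1260 ≡ 96. Thus 41^48 ≡ 96 ≡ −1 (mod 97).
The value −1 means 41 is a non-residue modulo 97, so x² ≡ 41 (mod 97) is impossible.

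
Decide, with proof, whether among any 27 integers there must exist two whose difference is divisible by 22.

There are exactly 22 possible remainders on division by 22.
Placing 27 integers into 22 classes, some class receives at least two — say a and b.
Then a ≡ b (mod 22), i.e. 22 ∣ (a − b).

Yes.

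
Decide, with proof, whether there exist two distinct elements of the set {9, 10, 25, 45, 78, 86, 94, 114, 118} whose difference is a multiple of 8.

Reduce each element mod 8: 9↦1, 10↦2, 25↦1, 45↦5, 78↦6, 86↦6, 94↦6, 114↦2, 118↦6. The residue 1 repeats (at 9 and 25), and 25 − 9 = 16 = 2·8.

Yes: 9 and 25.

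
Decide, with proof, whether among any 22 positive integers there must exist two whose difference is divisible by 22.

No; for instance {107, 108, 109, 110, 111, 112, 113, 114, 115, 116, 117, 118, 119, 120, 121, 122, 123, 124, 125, 126, 127, 128} is a counterexample.

Take the 22 consecutive integers 107, 108, …, 128: their residues mod 22 are all distinct because 22 ≤ 22.
The differences between them range over 1, …, 21, none of which is divisible by 22.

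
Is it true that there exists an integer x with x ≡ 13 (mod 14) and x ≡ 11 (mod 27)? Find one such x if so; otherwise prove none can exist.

x = 335

gcd(14, 27) = 1, so the Chinese Remainder Theorem guarantees exactly one residue class mod 378 satisfying both.
Write x = 13 + 14t and require 13 + 14t ≡ 11 (mod 27), i.e. 14t ≡ 25 (mod 27).
Since 14·2 = 28 = 1·27 + 1, the inverse of 14 mod 27 is 2.
Therefore t ≡ 2·25 = 50 ≡ 23 (mod 27).
Taking t = 23 gives x = 13 + 14·23 = 335.
Verify: 335 = 23·14 + 13 and 335 = 12·27 + 11. ✓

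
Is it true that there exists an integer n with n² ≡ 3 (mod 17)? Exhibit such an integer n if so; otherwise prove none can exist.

No, no such integer exists.

Since (17 − n)² ≡ n² (mod 17), it suffices to square n = 0, 1, …, 8: the residues are 0, 1, 4, 9, 16, 8, 2, 15, 13.
The set of squares mod 17 is therefore {0, 1, 2, 4, 8, 9, 13, 15, 16}, which does not contain 3.
Therefore n² ≡ 3 (mod 17) has no solution.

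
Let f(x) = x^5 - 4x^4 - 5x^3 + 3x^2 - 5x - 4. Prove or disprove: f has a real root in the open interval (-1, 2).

Yes, f has a root in the interval.

f(-1) = 4 and f(2) = -74, which have opposite signs.
As a polynomial, f is continuous on every closed interval.
By the Intermediate Value Theorem f must vanish at some point of (-1, 2).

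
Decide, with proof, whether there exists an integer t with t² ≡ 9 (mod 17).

t = 14

Take t = 14. Then 14² = 196 = 11·17 + 9, so 14² ≡ 9 (mod 17).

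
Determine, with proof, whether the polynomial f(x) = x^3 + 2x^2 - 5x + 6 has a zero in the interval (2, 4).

f(2) = 12 and f(4) = 82, both positive, so a sign-change argument is unavailable; we show f keeps this sign on the whole interval.
Substitute x = 2 + u, where 0 < u < 2 on the interval. Expanding, f(2 + u) = u^3 + 8u^2 + 15u + 12.
The nonzero coefficients here are all positive, so for u > 0 every term is positive (or zero), and the constant term 12 is strictly positive.
So f is strictly positive on (2, 4); no root exists in the interval.

f has no root in that interval.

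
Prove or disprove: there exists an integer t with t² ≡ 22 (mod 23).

Apply Euler's criterion with the prime 23: 22 is a quadratic residue iff 22^11 ≡ 1 (mod 23), and a non-residue iff it is ≡ −1.
Repeated squaring mod 23: 22^2 = 484 ≡ 1; 22^4 ≡ 1² = 1 ≡ 1; 22^8 ≡ 1² = 1 ≡ 1.
Since 11 = 8 + 2 + 1, 22^11 ≡ 1 · 1 · 22; multiplying out mod 23: 1·1 = 1 ≡ 1, then 1·22 = 22 ≡ 22. Thus 22^11 ≡ 22 ≡ −1 (mod 23).
By Euler's criterion 22 is a quadratic non-residue mod 23: no t satisfies t² ≡ 22 (mod 23).

There is no such integer.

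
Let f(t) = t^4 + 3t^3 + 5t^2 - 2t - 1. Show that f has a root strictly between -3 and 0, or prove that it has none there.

Such a root exists.

f(-3) = 50 and f(0) = -1, which have opposite signs.
As a polynomial, f is continuous on every closed interval.
By the Intermediate Value Theorem, f takes the value 0 somewhere in the open interval.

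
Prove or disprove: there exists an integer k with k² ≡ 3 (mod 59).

k = 11

Take k = 11. Then 11² = 121 = 2·59 + 3, so 11² ≡ 3 (mod 59).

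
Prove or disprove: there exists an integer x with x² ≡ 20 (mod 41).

x = 26

x = 26 works: 26² = 676, and 676 − 20 = 656 = 16·41.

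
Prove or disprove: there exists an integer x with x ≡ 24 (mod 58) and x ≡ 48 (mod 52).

x = 256

The moduli are not coprime: gcd(58, 52) = 2. Compatibility requires 2 ∣ (48 − 24) = 24, which holds, so solutions exist.
Step through x = 24, 24 + 58, 24 + 2·58, …: the values 24, 82, 140, 198, 256 reduce mod 52 to 24, 30, 36, 42, 48. The value 256 hits 48.
Check: 256 mod 58 = 24, 256 mod 52 = 48. ✓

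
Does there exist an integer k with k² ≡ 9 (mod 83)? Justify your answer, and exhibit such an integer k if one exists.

Take k = 3. Then 3² = 9, and since 0 ≤ 9 < 83 this is already reduced: 3² ≡ 9 (mod 83).

k = 3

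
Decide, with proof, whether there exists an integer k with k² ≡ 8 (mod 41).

Take k = 7. Then 7² = 49 = 1·41 + 8, so 7² ≡ 8 (mod 41).

k = 7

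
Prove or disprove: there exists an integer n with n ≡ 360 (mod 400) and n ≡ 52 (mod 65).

gcd(400, 65) = 5. If n ≡ 360 (mod 400) and n ≡ 52 (mod 65), then n ≡ 360 (mod 5) and n ≡ 52 (mod 5).
These are incompatible: 360 − 52 = 308 is not divisible by 5.
So no integer satisfies both congruences.

No such integer exists.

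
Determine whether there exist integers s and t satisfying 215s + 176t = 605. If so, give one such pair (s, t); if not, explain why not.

s = 11, t = -10

Since gcd(215, 176) = 1, every integer is an integer combination of 215 and 176.
Dividing repeatedly: 215 = 1·176 + 39, 176 = 4·39 + 20, 39 = 1·20 + 19, 20 = 1·19 + 1, 19 = 19·1 + 0.
Back-substituting, 1 = 20 − 1·19 = 20 − (39 − 1·20) = −39 + 2·20 = −39 + 2·(176 − 4·39) = 2·176 − 9·39 = 2·176 − 9·(215 − 1·176) = −9·215 + 11·176; that is, 215·(-9) + 176·11 = 1.
Scaling by 605 gives the particular solution (s, t) = (-5445, 6655).
The general solution is s = -5445 + 176k, t = 6655 − 215k; taking k = 31 gives the smaller pair s = 11, t = -10.
Indeed 215·11 + 176·(-10) = 2365 − 1760 = 605.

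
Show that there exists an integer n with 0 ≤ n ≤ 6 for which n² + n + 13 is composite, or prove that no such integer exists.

At n = 1: 1² + 1 + 13 = 15 = 3·5, which is composite.

n = 1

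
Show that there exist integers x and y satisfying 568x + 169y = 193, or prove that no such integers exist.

Since gcd(568, 169) = 1, every integer is an integer combination of 568 and 169.
Dividing repeatedly: 568 = 3·169 + 61, 169 = 2·61 + 47, 61 = 1·47 + 14, 47 = 3·14 + 5, 14 = 2·5 + 4, 5 = 1·4 + 1, 4 = 4·1 + 0.
Back-substituting, 1 = 5 − 1·4 = 5 − (14 − 2·5) = −14 + 3·5 = −14 + 3·(47 − 3·14) = 3·47 − 10·14 = 3·47 − 10·(61 − 1·47) = −10·61 + 13·47 = −10·61 + 13·(169 − 2·61) = 13·169 − 36·61 = 13·169 − 36·(568 − 3·169) = −36·568 + 121·169; that is, 568·(-36) + 169·121 = 1.
Scaling by 193 gives the particular solution (x, y) = (-6948, 23353).
The general solution is x = -6948 + 169k, y = 23353 − 568k; taking k = 42 gives the smaller pair x = 150, y = -503.
Indeed 568·150 + 169·(-503) = 85200 − 85007 = 193.

x = 150, y = -503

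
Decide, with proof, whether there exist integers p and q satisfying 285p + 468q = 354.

p = 62, q = -37

Since gcd(285, 468) = 3 and 354 = 3·118, Bézout's identity guarantees a solution.
Dividing through by 3 reduces the equation to 95p + 156q = 118.
Euclidean algorithm: 156 = 1·95 + 61, 95 = 1·61 + 34, 61 = 1·34 + 27, 34 = 1·27 + 7, 27 = 3·7 + 6, 7 = 1·6 + 1, 6 = 6·1 + 0.
Back-substituting, 1 = 7 − 1·6 = 7 − (27 − 3·7) = −27 + 4·7 = −27 + 4·(34 − 1·27) = 4·34 − 5·27 = 4·34 − 5·(61 − 1·34) = −5·61 + 9·34 = −5·61 + 9·(95 − 1·61) = 9·95 − 14·61 = 9·95 − 14·(156 − 1·95) = −14·156 + 23·95; that is, 95·23 + 156·(-14) = 1.
Times 118: 95·2714 + 156·(-1652) = 118, so (2714, -1652) solves it.
Shifting by a multiple of (156, −95) keeps it a solution: p = 2714 − 17·156 = 62, q = -1652 + 17·95 = -37.
Indeed 285·62 + 468·(-37) = 17670 − 17316 = 354.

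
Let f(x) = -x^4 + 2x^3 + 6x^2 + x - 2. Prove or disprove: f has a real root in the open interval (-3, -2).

No.

f(-3) = -86 and f(-2) = -12, both negative, so a sign-change argument is unavailable; we show f keeps this sign on the whole interval.
Shift to the endpoint -2: with x = -2 − u (0 < u < 1), one computes f(-2 − u) = -u^4 - 10u^3 - 30u^2 - 33u - 12.
All 5 nonzero coefficients of this polynomial in u are negative; hence for u > 0 the value is a sum of negative terms (the constant -12 among them).
So f is strictly negative on (-3, -2); no root exists in the interval.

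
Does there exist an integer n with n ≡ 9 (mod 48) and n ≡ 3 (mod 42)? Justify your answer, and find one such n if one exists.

n = 297

Here gcd(48, 42) = 6, and both 9 and 3 leave remainder 3 mod 6, so the system is consistent.
Step through n = 9, 9 + 48, 9 + 2·48, …: the values 9, 57, 105, 153, 201, 249, 297 reduce mod 42 to 9, 15, 21, 27, 33, 39, 3. The value 297 hits 3.
Check: 297 mod 48 = 9, 297 mod 42 = 3. ✓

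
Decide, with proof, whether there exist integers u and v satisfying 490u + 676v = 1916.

gcd(490, 676) = 2, and 2 divides 1916, so integer solutions exist.
Dividing through by 2 reduces the equation to 245u + 338v = 958.
Euclidean algorithm: 338 = 1·245 + 93, 245 = 2·93 + 59, 93 = 1·59 + 34, 59 = 1·34 + 25, 34 = 1·25 + 9, 25 = 2·9 + 7, 9 = 1·7 + 2, 7 = 3·2 + 1, 2 = 2·1 + 0.
Working back up the chain: 1 = 7 − 3·2 = 7 − 3·(9 − 1·7) = −3·9 + 4·7 = −3·9 + 4·(25 − 2·9) = 4·25 − 11·9 = 4·25 − 11·(34 − 1·25) = −11·34 + 15·25 = −11·34 + 15·(59 − 1·34) = 15·59 − 26·34 = 15·59 − 26·(93 − 1·59) = −26·93 + 41·59 = −26·93 + 41·(245 − 2·93) = 41·245 − 108·93 = 41·245 − 108·(338 − 1·245) = −108·338 + 149·245. So 245·149 + 338·(-108) = 1.
Times 958: 245·142742 + 338·(-103464) = 958, so (142742, -103464) solves it.
Shifting by a multiple of (338, −245) keeps it a solution: u = 142742 − 422·338 = 106, v = -103464 + 422·245 = -74.
Check: 490·106 + 676·(-74) = 51940 − 50024 = 1916. ✓

u = 106, v = -74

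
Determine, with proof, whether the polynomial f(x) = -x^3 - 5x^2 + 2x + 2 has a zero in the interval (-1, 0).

f(-1) = -4 and f(0) = 2, which have opposite signs.
f is continuous everywhere (it is a polynomial), in particular on [-1, 0].
By the Intermediate Value Theorem, f takes the value 0 somewhere in the open interval.

Yes, f has a root in the interval.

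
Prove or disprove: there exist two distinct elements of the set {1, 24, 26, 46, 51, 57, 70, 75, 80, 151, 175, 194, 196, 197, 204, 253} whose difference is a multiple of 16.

There is no such pair.

Reduce each element modulo 16: 1↦1, 24↦8, 26↦10, 46↦14, 51↦3, 57↦9, 70↦6, 75↦11, 80↦0, 151↦7, 175↦15, 194↦2, 196↦4, 197↦5, 204↦12, 253↦13.
No residue repeats among the 16 elements, so no pair has difference ≡ 0 (mod 16).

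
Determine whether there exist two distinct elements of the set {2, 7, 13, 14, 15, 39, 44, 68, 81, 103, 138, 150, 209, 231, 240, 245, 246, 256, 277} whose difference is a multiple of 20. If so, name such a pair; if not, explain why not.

Two integers differ by a multiple of 20 exactly when they have the same residue mod 20. The residues are 2↦2, 7↦7, 13↦13, 14↦14, 15↦15, 39↦19, 44↦4, 68↦8, 81↦1, 103↦3, 138↦18, 150↦10, 209↦9, 231↦11, 240↦0, 245↦5, 246↦6, 256↦16, 277↦17.
No residue repeats among the 19 elements, so no pair has difference ≡ 0 (mod 20).

There is no such pair.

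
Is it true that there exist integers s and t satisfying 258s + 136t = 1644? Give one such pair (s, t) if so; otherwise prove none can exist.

s = 38, t = -60

Since gcd(258, 136) = 2 and 1644 = 2·822, Bézout's identity guarantees a solution.
Dividing through by 2 reduces the equation to 129s + 68t = 822.
Run the Euclidean algorithm on 129 and 68: 129 = 1·68 + 61, 68 = 1·61 + 7, 61 = 8·7 + 5, 7 = 1·5 + 2, 5 = 2·2 + 1, 2 = 2·1 + 0.
Unwinding: 1 = 5 − 2·2 = 5 − 2·(7 − 1·5) = −2·7 + 3·5 = −2·7 + 3·(61 − 8·7) = 3·61 − 26·7 = 3·61 − 26·(68 − 1·61) = −26·68 + 29·61 = −26·68 + 29·(129 − 1·68) = 29·129 − 55·68, i.e. 129·29 + 68·(-55) = 1.
Scaling by 822 gives the particular solution (s, t) = (23838, -45210).
Shifting by a multiple of (68, −129) keeps it a solution: s = 23838 − 350·68 = 38, t = -45210 + 350·129 = -60.
Check: 258·38 + 136·(-60) = 9804 − 8160 = 1644. ✓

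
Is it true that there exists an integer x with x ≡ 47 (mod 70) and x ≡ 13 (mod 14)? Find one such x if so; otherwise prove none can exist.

No such integer exists.

Both moduli are multiples of 14 = gcd(70, 14), so any solution would satisfy x ≡ 47 and x ≡ 13 modulo 14 simultaneously.
These are incompatible: 47 − 13 = 34 is not divisible by 14.
So no integer satisfies both congruences.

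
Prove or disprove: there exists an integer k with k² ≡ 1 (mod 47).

k = 46 works: 46² = 2116, and 2116 − 1 = 2115 = 45·47.

k = 46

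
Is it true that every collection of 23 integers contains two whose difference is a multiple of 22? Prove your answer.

There are exactly 22 possible remainders on division by 22.
Since 23 > 22, two of the 23 integers must share a residue class by the pigeonhole principle; call them a and b.
Equal remainders mean a − b ≡ 0 (mod 22), so 22 divides their difference.

Yes.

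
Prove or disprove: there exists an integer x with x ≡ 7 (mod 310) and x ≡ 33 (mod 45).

gcd(310, 45) = 5. If x ≡ 7 (mod 310) and x ≡ 33 (mod 45), then x ≡ 7 (mod 5) and x ≡ 33 (mod 5).
These are incompatible: 7 − 33 = -26 is not divisible by 5.
Therefore no such x exists.

No, no such integer exists.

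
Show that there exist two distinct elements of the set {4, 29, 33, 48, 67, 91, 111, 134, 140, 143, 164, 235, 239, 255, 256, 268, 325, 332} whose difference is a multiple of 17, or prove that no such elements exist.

Both 4 and 140 leave remainder 4 on division by 17; their difference 136 = 8·17 is a multiple of 17.

Yes: 4 and 140.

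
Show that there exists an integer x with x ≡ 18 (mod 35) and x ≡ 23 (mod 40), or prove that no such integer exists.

x = 263

gcd(35, 40) = 5. A simultaneous solution exists iff 18 ≡ 23 (mod 5); here 18 mod 5 = 3 = 23 mod 5, so it does.
Step through x = 18, 18 + 35, 18 + 2·35, …: the values 18, 53, 88, 123, 158, 193, 228, 263 reduce mod 40 to 18, 13, 8, 3, 38, 33, 28, 23. The value 263 hits 23.
Verify: 263 = 7·35 + 18 and 263 = 6·40 + 23. ✓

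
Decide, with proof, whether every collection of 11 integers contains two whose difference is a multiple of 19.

Take the 11 consecutive integers 39, 40, …, 49: their residues mod 19 are all distinct because 11 ≤ 19.
Any two of them differ by at most 10 < 19 and by at least 1, so no difference is a multiple of 19.

No, the set {39, 40, 41, 42, 43, 44, 45, 46, 47, 48, 49} is a counterexample.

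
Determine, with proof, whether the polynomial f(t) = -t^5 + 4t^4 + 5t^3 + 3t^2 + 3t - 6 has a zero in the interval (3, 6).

Yes, f has a root in the interval.

f(3) = 246 and f(6) = -1392, which have opposite signs.
As a polynomial, f is continuous on every closed interval.
By the Intermediate Value Theorem f must vanish at some point of (3, 6).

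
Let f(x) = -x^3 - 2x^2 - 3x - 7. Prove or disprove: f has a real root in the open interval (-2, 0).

No.

Evaluate at the endpoints: f(-2) = -1, f(0) = -7 — same sign (negative).
The derivative f'(x) = -3x^2 - 4x - 3 is a quadratic with discriminant (-4)² − 4·(-3)·(-3) = -20 < 0; it never vanishes, so it is always negative (sign of the leading coefficient).
Hence f is strictly decreasing on ℝ, and in particular on [-2, 0]. A strictly monotone function with same-sign endpoint values stays negative on the whole interval, so f has no zero in (-2, 0).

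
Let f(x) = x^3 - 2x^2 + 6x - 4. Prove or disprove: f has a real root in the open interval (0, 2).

f(0) = -4 and f(2) = 8, which have opposite signs.
f is continuous everywhere (it is a polynomial), in particular on [0, 2].
By the Intermediate Value Theorem f must vanish at some point of (0, 2).

Yes, f has a root in the interval.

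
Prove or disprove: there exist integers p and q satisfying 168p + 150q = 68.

Both 168 and 150 are divisible by gcd(168, 150) = 6, hence so is any combination 168p + 150q.
But 68 = 6·11 + 2, so 6 ∤ 68.
So the equation is unsolvable over ℤ.

No such integers exist.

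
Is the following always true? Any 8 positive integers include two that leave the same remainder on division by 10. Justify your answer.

No, the set {7, 8, 9, 10, 11, 12, 13, 14} is a counterexample.

Take the 8 consecutive integers 7, 8, …, 14: their residues mod 10 are all distinct because 8 ≤ 10.
Hence this collection has no pair with equal remainders mod 10, disproving the claim.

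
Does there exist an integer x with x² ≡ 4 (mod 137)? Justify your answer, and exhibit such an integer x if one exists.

Take x = 135. Then 135² = 18225 = 133·137 + 4, so 135² ≡ 4 (mod 137).

x = 135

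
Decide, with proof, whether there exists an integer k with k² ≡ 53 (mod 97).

k = 76 works: 76² = 5776, and 5776 − 53 = 5723 = 59·97.

k = 76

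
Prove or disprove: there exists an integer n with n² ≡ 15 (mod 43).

n = 31

n = 31 works: 31² = 961, and 961 − 15 = 946 = 22·43.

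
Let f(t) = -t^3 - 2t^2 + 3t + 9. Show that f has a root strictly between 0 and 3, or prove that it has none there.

f(0) = 9 and f(3) = -27, which have opposite signs.
Since f is a polynomial it is continuous on [0, 3].
By the Intermediate Value Theorem f must vanish at some point of (0, 3).

Such a root exists.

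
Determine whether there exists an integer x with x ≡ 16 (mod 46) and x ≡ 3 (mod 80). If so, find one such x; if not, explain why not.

There is no such integer.

Reduce both congruences modulo 2, which divides 46 and 80: they say x ≡ 16 (mod 2) and x ≡ 3 (mod 2).
However 16 ≡ 0 and 3 ≡ 1 (mod 2), and 0 ≠ 1.
Hence the system has no solution.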